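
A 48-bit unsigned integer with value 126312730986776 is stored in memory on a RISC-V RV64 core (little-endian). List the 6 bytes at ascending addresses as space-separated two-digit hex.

126312730986776 in hexadecimal, padded to 48 bits, is 0x72E179760918.
Split into bytes (most-significant first): 72 E1 79 76 09 18.
In little-endian order the low byte comes first in memory.
So at ascending addresses the bytes are 18 09 76 79 E1 72.

18 09 76 79 E1 72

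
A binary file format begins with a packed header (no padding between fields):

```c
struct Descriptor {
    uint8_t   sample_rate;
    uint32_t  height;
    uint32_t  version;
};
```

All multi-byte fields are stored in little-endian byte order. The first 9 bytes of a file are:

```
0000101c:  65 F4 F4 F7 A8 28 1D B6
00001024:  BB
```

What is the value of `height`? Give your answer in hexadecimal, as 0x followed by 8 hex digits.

0xA8F7F4F4

`height` follows `sample_rate` (1 byte), so it starts at byte offset 1 and occupies 4 bytes.
Bytes at offsets 1..4: F4 F4 F7 A8.
In little-endian order the low byte comes first in memory.
Reassemble most-significant byte first: A8 F7 F4 F4 → 0xA8F7F4F4.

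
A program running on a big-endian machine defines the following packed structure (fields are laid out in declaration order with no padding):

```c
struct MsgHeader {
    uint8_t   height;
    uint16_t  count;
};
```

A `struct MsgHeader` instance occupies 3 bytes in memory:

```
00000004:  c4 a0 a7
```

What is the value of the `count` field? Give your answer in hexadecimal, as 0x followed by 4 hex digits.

`count` follows `height` (1 byte), so it starts at byte offset 1 and occupies 2 bytes.
Bytes at offsets 1..2: A0 A7.
In big-endian order the high byte comes first in memory.
The bytes are already most-significant first: 0xA0A7.

0xA0A7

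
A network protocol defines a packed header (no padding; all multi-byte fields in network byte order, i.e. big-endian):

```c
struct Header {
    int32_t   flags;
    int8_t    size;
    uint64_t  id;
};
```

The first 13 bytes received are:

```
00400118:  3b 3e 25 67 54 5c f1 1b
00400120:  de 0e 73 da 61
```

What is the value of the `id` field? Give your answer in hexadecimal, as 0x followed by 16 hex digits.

`id` follows `flags` (4 B), `size` (1 B), so it starts at offset 4 + 1 = 5 and occupies 8 bytes.
Bytes at offsets 5..12: 5C F1 1B DE 0E 73 DA 61.
Big-endian: lowest address holds the most-significant byte.
The bytes are already most-significant first: 0x5CF11BDE0E73DA61.

0x5CF11BDE0E73DA61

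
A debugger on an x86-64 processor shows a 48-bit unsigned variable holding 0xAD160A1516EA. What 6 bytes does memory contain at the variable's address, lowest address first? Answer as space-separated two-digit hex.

EA 16 15 0A 16 AD

Split into bytes (most-significant first): AD 16 0A 15 16 EA.
Little-endian: lowest address holds the least-significant byte.
So at ascending addresses the bytes are EA 16 15 0A 16 AD.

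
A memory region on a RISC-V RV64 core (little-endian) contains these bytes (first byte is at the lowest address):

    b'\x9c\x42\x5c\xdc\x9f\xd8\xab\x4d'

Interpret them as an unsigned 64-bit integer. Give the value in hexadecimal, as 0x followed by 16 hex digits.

Little-endian: lowest address holds the least-significant byte.
Reassemble most-significant byte first: 4D AB D8 9F DC 5C 42 9C → 0x4DABD89FDC5C429C.

0x4DABD89FDC5C429C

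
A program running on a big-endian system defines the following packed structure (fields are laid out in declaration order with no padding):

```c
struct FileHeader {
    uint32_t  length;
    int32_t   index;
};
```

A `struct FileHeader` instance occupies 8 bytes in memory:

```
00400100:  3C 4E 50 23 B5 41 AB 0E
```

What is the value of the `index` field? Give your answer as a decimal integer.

`index` follows `length` (4 bytes), so it starts at byte offset 4 and occupies 4 bytes.
Bytes at offsets 4..7: B5 41 AB 0E.
Big-endian stores the most-significant byte at the lowest address.
The bytes are already most-significant first: 0xB541AB0E.
Top bit is set, so as a signed 32-bit value this is 0xB541AB0E − 2^32 = -1253987570.

-1253987570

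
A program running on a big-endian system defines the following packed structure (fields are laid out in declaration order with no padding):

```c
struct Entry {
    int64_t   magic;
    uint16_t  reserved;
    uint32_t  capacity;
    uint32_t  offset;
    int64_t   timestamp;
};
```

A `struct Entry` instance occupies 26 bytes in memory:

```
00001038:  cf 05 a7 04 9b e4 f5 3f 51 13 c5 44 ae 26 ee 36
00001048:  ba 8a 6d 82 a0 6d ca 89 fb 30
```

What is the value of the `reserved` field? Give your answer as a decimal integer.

20755

`reserved` follows `magic` (8 bytes), so it starts at byte offset 8 and occupies 2 bytes.
Bytes at offsets 8..9: 51 13.
Big-endian: lowest address holds the most-significant byte.
The bytes are already most-significant first: 0x5113.
0x5113 = 20755.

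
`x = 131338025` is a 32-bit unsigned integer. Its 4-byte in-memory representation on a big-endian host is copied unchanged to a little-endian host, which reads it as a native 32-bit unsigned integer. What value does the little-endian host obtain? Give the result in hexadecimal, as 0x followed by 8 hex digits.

131338025 in 32-bit hexadecimal is 0x07D40F29.
Stored big-endian, the bytes at ascending addresses are 07 D4 0F 29.
Read back as little-endian, the first byte is least significant, giving 0x290FD407.

0x290FD407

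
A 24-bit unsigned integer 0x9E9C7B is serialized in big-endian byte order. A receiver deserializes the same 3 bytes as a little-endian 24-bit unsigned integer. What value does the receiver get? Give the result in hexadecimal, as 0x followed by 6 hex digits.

0x7B9C9E

Stored big-endian, the bytes at ascending addresses are 9E 9C 7B.
Read back as little-endian, the first byte is least significant, giving 0x7B9C9E.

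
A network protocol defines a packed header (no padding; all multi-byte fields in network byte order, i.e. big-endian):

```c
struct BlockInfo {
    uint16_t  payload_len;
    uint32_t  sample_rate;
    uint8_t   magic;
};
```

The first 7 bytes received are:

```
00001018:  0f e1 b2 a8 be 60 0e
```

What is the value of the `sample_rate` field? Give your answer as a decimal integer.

`sample_rate` follows `payload_len` (2 bytes), so it starts at byte offset 2 and occupies 4 bytes.
Bytes at offsets 2..5: B2 A8 BE 60.
Big-endian stores the most-significant byte at the lowest address.
The bytes are already most-significant first: 0xB2A8BE60.
0xB2A8BE60 = 2997403232.

2997403232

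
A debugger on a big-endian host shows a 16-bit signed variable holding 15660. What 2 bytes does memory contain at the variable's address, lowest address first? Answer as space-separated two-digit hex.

3D 2C

15660 in hexadecimal, padded to 16 bits, is 0x3D2C.
Split into bytes (most-significant first): 3D 2C.
In big-endian order the high byte comes first in memory.
So the memory order matches the most-significant-first order: 3D 2C.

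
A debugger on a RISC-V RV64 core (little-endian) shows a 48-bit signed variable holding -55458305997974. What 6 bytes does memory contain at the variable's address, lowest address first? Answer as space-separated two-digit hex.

Two's complement of -55458305997974 in 48 bits: 55458305997974 = 0x327064A0FC96; invert → 0xCD8F9B5F0369; add 1 → 0xCD8F9B5F036A.
Split into bytes (most-significant first): CD 8F 9B 5F 03 6A.
Little-endian stores the least-significant byte at the lowest address.
So at ascending addresses the bytes are 6A 03 5F 9B 8F CD.

6A 03 5F 9B 8F CD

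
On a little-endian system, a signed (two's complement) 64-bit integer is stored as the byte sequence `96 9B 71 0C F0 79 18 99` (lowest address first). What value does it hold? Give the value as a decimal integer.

-7415042714557637738

Little-endian stores the least-significant byte at the lowest address.
Reassemble most-significant byte first: 99 18 79 F0 0C 71 9B 96 → 0x991879F00C719B96.
Top bit is set, so as a signed 64-bit value this is 0x991879F00C719B96 − 2^64 = -7415042714557637738.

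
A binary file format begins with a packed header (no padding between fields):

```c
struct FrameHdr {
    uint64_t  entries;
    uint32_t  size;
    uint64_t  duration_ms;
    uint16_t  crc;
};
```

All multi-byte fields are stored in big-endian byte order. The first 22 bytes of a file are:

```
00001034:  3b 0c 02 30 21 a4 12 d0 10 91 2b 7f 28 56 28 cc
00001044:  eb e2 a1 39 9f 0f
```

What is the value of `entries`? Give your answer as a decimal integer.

`entries` is the first field, at byte offset 0, occupying 8 bytes.
Bytes at offsets 0..7: 3B 0C 02 30 21 A4 12 D0.
Big-endian: lowest address holds the most-significant byte.
The bytes are already most-significant first: 0x3B0C023021A412D0.
0x3B0C023021A412D0 = 4254778153704362704.

4254778153704362704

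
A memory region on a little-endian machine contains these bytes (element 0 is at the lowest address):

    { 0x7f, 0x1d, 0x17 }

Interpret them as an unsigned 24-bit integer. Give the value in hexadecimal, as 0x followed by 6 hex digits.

Little-endian stores the least-significant byte at the lowest address.
Reassemble most-significant byte first: 17 1D 7F → 0x171D7F.

0x171D7F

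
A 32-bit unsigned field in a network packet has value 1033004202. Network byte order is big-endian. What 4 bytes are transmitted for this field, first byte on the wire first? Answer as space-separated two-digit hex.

3D 92 64 AA

1033004202 in hexadecimal, padded to 32 bits, is 0x3D9264AA.
Split into bytes (most-significant first): 3D 92 64 AA.
In big-endian order the high byte comes first in memory.
So the memory order matches the most-significant-first order: 3D 92 64 AA.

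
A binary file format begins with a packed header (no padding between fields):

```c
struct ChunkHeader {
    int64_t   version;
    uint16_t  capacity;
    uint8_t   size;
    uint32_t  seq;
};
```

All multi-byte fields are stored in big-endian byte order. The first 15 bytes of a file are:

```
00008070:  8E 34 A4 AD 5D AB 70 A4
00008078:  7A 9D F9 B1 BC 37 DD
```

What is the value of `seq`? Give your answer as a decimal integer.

2981902301

`seq` follows `version` (8 B), `capacity` (2 B), `size` (1 B), so it starts at offset 8 + 2 + 1 = 11 and occupies 4 bytes.
Bytes at offsets 11..14: B1 BC 37 DD.
In big-endian order the high byte comes first in memory.
The bytes are already most-significant first: 0xB1BC37DD.
0xB1BC37DD = 2981902301.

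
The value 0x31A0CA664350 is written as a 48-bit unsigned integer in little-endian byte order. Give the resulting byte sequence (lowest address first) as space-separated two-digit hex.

50 43 66 CA A0 31

Split into bytes (most-significant first): 31 A0 CA 66 43 50.
Little-endian: lowest address holds the least-significant byte.
So at ascending addresses the bytes are 50 43 66 CA A0 31.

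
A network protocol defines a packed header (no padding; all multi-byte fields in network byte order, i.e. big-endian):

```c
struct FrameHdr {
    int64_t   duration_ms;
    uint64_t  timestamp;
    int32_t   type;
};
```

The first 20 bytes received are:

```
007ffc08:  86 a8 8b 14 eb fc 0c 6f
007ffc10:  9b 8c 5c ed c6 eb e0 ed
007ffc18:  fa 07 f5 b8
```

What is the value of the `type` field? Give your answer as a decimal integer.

`type` follows `duration_ms` (8 B), `timestamp` (8 B), so it starts at offset 8 + 8 = 16 and occupies 4 bytes.
Bytes at offsets 16..19: FA 07 F5 B8.
Big-endian: lowest address holds the most-significant byte.
The bytes are already most-significant first: 0xFA07F5B8.
Top bit is set, so as a signed 32-bit value this is 0xFA07F5B8 − 2^32 = -100141640.

-100141640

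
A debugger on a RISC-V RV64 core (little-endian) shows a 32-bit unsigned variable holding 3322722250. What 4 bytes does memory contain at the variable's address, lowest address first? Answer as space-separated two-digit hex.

3322722250 in hexadecimal, padded to 32 bits, is 0xC60CB7CA.
Split into bytes (most-significant first): C6 0C B7 CA.
Little-endian: lowest address holds the least-significant byte.
So at ascending addresses the bytes are CA B7 0C C6.

CA B7 0C C6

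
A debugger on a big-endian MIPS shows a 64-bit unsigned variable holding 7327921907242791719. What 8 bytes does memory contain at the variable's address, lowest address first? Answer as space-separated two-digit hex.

65 B2 02 26 4F 02 73 27

7327921907242791719 in hexadecimal, padded to 64 bits, is 0x65B202264F027327.
Split into bytes (most-significant first): 65 B2 02 26 4F 02 73 27.
Big-endian stores the most-significant byte at the lowest address.
So the memory order matches the most-significant-first order: 65 B2 02 26 4F 02 73 27.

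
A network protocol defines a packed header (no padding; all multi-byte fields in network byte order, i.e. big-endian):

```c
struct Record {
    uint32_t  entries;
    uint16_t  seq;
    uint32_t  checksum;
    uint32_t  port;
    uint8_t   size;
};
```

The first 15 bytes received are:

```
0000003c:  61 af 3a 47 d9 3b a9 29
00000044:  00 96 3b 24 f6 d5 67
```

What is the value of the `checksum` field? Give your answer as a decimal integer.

`checksum` follows `entries` (4 B), `seq` (2 B), so it starts at offset 4 + 2 = 6 and occupies 4 bytes.
Bytes at offsets 6..9: A9 29 00 96.
Big-endian: lowest address holds the most-significant byte.
The bytes are already most-significant first: 0xA9290096.
0xA9290096 = 2838036630.

2838036630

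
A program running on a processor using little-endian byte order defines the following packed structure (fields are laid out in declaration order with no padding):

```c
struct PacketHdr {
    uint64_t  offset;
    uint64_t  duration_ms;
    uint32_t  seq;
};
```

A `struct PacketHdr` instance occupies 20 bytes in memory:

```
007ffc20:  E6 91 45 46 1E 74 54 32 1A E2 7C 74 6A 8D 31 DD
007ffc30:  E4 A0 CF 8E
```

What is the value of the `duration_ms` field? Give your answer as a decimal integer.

15938676044601287194

`duration_ms` follows `offset` (8 bytes), so it starts at byte offset 8 and occupies 8 bytes.
Bytes at offsets 8..15: 1A E2 7C 74 6A 8D 31 DD.
Little-endian stores the least-significant byte at the lowest address.
Reassemble most-significant byte first: DD 31 8D 6A 74 7C E2 1A → 0xDD318D6A747CE21A.
0xDD318D6A747CE21A = 15938676044601287194.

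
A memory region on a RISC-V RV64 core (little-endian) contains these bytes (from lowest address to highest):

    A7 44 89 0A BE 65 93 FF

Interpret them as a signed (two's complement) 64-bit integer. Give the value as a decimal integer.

Little-endian stores the least-significant byte at the lowest address.
Reassemble most-significant byte first: FF 93 65 BE 0A 89 44 A7 → 0xFF9365BE0A8944A7.
Top bit is set, so as a signed 64-bit value this is 0xFF9365BE0A8944A7 − 2^64 = -30568905566501721.

-30568905566501721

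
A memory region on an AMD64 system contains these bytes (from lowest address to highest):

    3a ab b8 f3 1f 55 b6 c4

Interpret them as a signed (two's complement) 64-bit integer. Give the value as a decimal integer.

Little-endian stores the least-significant byte at the lowest address.
Reassemble most-significant byte first: C4 B6 55 1F F3 B8 AB 3A → 0xC4B6551FF3B8AB3A.
Top bit is set, so as a signed 64-bit value this is 0xC4B6551FF3B8AB3A − 2^64 = -4272133600793023686.

-4272133600793023686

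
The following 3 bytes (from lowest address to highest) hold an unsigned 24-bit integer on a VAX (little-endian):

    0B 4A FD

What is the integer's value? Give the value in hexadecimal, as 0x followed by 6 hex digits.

Little-endian: lowest address holds the least-significant byte.
Reassemble most-significant byte first: FD 4A 0B → 0xFD4A0B.

0xFD4A0B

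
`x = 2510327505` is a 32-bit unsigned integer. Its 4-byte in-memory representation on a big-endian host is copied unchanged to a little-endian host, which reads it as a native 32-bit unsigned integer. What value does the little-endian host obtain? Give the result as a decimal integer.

3515785365

2510327505 in 32-bit hexadecimal is 0x95A08ED1.
Stored big-endian, the bytes at ascending addresses are 95 A0 8E D1.
Read back as little-endian, the first byte is least significant, giving 0xD18EA095.
0xD18EA095 = 3515785365.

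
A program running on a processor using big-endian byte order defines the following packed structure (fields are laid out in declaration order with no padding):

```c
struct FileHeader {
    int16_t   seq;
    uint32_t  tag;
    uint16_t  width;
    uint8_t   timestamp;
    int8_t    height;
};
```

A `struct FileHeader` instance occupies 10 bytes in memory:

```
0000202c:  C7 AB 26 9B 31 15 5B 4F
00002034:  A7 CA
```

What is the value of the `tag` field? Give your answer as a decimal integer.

647704853

`tag` follows `seq` (2 bytes), so it starts at byte offset 2 and occupies 4 bytes.
Bytes at offsets 2..5: 26 9B 31 15.
In big-endian order the high byte comes first in memory.
The bytes are already most-significant first: 0x269B3115.
0x269B3115 = 647704853.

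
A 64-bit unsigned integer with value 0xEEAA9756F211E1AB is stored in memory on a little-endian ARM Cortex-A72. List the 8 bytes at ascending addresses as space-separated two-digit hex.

AB E1 11 F2 56 97 AA EE

Split into bytes (most-significant first): EE AA 97 56 F2 11 E1 AB.
Little-endian: lowest address holds the least-significant byte.
So at ascending addresses the bytes are AB E1 11 F2 56 97 AA EE.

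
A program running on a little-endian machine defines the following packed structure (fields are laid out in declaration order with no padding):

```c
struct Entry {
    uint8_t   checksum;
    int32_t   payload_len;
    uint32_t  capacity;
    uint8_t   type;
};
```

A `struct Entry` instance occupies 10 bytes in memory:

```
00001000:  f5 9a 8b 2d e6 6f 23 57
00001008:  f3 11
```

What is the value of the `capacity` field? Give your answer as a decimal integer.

`capacity` follows `checksum` (1 B), `payload_len` (4 B), so it starts at offset 1 + 4 = 5 and occupies 4 bytes.
Bytes at offsets 5..8: 6F 23 57 F3.
Little-endian stores the least-significant byte at the lowest address.
Reassemble most-significant byte first: F3 57 23 6F → 0xF357236F.
0xF357236F = 4082574191.

4082574191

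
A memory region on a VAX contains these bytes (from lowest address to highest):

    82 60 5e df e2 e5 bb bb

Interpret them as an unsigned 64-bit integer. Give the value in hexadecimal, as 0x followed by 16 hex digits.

In little-endian order the low byte comes first in memory.
Reassemble most-significant byte first: BB BB E5 E2 DF 5E 60 82 → 0xBBBBE5E2DF5E6082.

0xBBBBE5E2DF5E6082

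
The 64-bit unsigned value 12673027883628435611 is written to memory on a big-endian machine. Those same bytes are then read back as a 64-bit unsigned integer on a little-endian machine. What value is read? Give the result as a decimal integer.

12673027883628435611 in 64-bit hexadecimal is 0xAFDFA3B7304B189B.
Stored big-endian, the bytes at ascending addresses are AF DF A3 B7 30 4B 18 9B.
Read back as little-endian, the first byte is least significant, giving 0x9B184B30B7A3DFAF.
0x9B184B30B7A3DFAF = 11175765147931369391.

11175765147931369391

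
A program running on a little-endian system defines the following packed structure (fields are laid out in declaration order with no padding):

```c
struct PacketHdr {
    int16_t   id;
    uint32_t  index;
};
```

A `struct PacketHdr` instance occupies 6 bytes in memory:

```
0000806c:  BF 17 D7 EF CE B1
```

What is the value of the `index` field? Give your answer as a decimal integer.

`index` follows `id` (2 bytes), so it starts at byte offset 2 and occupies 4 bytes.
Bytes at offsets 2..5: D7 EF CE B1.
In little-endian order the low byte comes first in memory.
Reassemble most-significant byte first: B1 CE EF D7 → 0xB1CEEFD7.
0xB1CEEFD7 = 2983129047.

2983129047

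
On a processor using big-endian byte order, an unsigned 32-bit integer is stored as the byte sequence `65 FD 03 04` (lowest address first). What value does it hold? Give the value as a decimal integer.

1711080196

In big-endian order the high byte comes first in memory.
The bytes are already most-significant first: 0x65FD0304.
0x65FD0304 = 1711080196.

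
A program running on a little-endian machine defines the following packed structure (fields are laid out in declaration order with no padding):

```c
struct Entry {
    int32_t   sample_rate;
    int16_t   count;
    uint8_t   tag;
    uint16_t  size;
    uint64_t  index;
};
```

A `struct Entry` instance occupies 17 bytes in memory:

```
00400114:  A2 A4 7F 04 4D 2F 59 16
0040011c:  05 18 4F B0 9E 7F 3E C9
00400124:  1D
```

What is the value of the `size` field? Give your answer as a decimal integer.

1302

`size` follows `sample_rate` (4 B), `count` (2 B), `tag` (1 B), so it starts at offset 4 + 2 + 1 = 7 and occupies 2 bytes.
Bytes at offsets 7..8: 16 05.
Little-endian: lowest address holds the least-significant byte.
Reassemble most-significant byte first: 05 16 → 0x0516.
0x0516 = 1302.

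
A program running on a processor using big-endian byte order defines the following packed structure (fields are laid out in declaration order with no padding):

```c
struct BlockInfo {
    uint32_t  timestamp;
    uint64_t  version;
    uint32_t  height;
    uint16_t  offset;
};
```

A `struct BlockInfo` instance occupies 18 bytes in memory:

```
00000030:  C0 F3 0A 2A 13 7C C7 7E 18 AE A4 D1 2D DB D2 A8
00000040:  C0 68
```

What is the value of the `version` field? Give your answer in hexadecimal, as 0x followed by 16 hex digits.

`version` follows `timestamp` (4 bytes), so it starts at byte offset 4 and occupies 8 bytes.
Bytes at offsets 4..11: 13 7C C7 7E 18 AE A4 D1.
Big-endian stores the most-significant byte at the lowest address.
The bytes are already most-significant first: 0x137CC77E18AEA4D1.

0x137CC77E18AEA4D1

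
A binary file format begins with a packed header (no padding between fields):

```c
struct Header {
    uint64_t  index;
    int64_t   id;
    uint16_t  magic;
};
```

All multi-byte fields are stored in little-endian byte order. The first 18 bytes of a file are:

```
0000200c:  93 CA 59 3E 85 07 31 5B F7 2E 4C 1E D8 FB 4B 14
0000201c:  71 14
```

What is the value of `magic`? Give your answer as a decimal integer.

5233

`magic` follows `index` (8 B), `id` (8 B), so it starts at offset 8 + 8 = 16 and occupies 2 bytes.
Bytes at offsets 16..17: 71 14.
In little-endian order the low byte comes first in memory.
Reassemble most-significant byte first: 14 71 → 0x1471.
0x1471 = 5233.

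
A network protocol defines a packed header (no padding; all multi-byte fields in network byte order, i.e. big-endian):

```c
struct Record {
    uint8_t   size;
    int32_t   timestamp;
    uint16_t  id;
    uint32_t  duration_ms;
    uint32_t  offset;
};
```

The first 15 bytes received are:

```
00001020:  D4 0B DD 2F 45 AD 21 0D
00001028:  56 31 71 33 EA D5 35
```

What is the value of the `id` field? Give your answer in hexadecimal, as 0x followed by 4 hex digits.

`id` follows `size` (1 B), `timestamp` (4 B), so it starts at offset 1 + 4 = 5 and occupies 2 bytes.
Bytes at offsets 5..6: AD 21.
In big-endian order the high byte comes first in memory.
The bytes are already most-significant first: 0xAD21.

0xAD21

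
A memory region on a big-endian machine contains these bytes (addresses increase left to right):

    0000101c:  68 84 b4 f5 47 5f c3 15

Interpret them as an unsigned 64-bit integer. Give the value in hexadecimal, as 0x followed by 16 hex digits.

0x6884B4F5475FC315

Big-endian: lowest address holds the most-significant byte.
The bytes are already most-significant first: 0x6884B4F5475FC315.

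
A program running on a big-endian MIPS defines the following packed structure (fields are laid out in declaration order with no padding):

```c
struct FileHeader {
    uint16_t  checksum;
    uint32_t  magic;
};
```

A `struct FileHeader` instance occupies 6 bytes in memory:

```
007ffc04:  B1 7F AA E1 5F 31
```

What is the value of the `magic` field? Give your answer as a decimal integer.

2866896689

`magic` follows `checksum` (2 bytes), so it starts at byte offset 2 and occupies 4 bytes.
Bytes at offsets 2..5: AA E1 5F 31.
Big-endian: lowest address holds the most-significant byte.
The bytes are already most-significant first: 0xAAE15F31.
0xAAE15F31 = 2866896689.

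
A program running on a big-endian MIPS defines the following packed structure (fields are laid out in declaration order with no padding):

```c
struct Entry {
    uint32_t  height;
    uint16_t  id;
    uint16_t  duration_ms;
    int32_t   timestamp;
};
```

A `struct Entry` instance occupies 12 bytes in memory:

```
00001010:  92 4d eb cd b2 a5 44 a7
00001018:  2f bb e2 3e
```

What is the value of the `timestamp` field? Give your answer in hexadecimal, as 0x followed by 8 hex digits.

0x2FBBE23E

`timestamp` follows `height` (4 B), `id` (2 B), `duration_ms` (2 B), so it starts at offset 4 + 2 + 2 = 8 and occupies 4 bytes.
Bytes at offsets 8..11: 2F BB E2 3E.
In big-endian order the high byte comes first in memory.
The bytes are already most-significant first: 0x2FBBE23E.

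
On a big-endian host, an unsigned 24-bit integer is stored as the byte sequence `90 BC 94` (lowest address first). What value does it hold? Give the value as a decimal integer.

Big-endian stores the most-significant byte at the lowest address.
The bytes are already most-significant first: 0x90BC94.
0x90BC94 = 9485460.

9485460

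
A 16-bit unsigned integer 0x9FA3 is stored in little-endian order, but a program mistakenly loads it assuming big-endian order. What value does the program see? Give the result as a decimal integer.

41887

Stored little-endian, the bytes at ascending addresses are A3 9F.
Read back as big-endian, the last byte is least significant, giving 0xA39F.
0xA39F = 41887.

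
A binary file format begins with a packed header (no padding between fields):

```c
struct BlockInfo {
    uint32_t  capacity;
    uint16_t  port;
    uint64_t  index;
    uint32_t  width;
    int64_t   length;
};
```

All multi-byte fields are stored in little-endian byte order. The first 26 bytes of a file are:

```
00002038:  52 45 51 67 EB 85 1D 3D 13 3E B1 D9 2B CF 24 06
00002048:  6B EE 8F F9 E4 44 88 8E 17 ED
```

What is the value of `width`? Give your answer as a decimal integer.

`width` follows `capacity` (4 B), `port` (2 B), `index` (8 B), so it starts at offset 4 + 2 + 8 = 14 and occupies 4 bytes.
Bytes at offsets 14..17: 24 06 6B EE.
Little-endian: lowest address holds the least-significant byte.
Reassemble most-significant byte first: EE 6B 06 24 → 0xEE6B0624.
0xEE6B0624 = 3999991332.

3999991332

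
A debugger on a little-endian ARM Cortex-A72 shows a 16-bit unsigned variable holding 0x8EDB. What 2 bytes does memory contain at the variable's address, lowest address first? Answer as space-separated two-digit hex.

Split into bytes (most-significant first): 8E DB.
Little-endian: lowest address holds the least-significant byte.
So at ascending addresses the bytes are DB 8E.

DB 8E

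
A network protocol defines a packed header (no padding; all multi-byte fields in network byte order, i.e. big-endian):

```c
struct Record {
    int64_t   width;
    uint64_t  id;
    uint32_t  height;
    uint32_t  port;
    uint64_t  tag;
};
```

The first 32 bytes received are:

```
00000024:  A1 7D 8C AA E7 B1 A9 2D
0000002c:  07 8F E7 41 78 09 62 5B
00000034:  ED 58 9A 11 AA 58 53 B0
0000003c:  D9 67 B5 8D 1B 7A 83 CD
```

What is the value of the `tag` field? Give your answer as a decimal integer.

`tag` follows `width` (8 B), `id` (8 B), `height` (4 B), `port` (4 B), so it starts at offset 8 + 8 + 4 + 4 = 24 and occupies 8 bytes.
Bytes at offsets 24..31: D9 67 B5 8D 1B 7A 83 CD.
In big-endian order the high byte comes first in memory.
The bytes are already most-significant first: 0xD967B58D1B7A83CD.
0xD967B58D1B7A83CD = 15665689446487589837.

15665689446487589837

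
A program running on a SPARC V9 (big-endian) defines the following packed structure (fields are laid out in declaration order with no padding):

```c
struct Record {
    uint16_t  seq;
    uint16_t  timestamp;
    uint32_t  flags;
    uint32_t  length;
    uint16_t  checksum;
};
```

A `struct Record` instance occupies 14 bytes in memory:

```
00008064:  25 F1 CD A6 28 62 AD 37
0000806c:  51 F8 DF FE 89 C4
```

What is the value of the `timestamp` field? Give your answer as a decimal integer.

`timestamp` follows `seq` (2 bytes), so it starts at byte offset 2 and occupies 2 bytes.
Bytes at offsets 2..3: CD A6.
Big-endian: lowest address holds the most-significant byte.
The bytes are already most-significant first: 0xCDA6.
0xCDA6 = 52646.

52646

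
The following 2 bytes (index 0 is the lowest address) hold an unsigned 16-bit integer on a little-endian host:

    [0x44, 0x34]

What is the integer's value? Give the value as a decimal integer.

Little-endian stores the least-significant byte at the lowest address.
Reassemble most-significant byte first: 34 44 → 0x3444.
0x3444 = 13380.

13380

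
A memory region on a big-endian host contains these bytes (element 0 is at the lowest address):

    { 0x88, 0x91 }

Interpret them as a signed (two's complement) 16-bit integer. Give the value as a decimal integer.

Big-endian: lowest address holds the most-significant byte.
The bytes are already most-significant first: 0x8891.
Top bit is set, so as a signed 16-bit value this is 0x8891 − 2^16 = -30575.

-30575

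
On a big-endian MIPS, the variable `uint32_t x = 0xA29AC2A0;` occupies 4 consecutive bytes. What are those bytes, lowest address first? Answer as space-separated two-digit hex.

Split into bytes (most-significant first): A2 9A C2 A0.
Big-endian stores the most-significant byte at the lowest address.
So the memory order matches the most-significant-first order: A2 9A C2 A0.

A2 9A C2 A0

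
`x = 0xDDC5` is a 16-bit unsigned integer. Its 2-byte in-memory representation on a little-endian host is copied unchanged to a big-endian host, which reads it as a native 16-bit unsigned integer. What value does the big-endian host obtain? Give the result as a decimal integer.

Stored little-endian, the bytes at ascending addresses are C5 DD.
Read back as big-endian, the last byte is least significant, giving 0xC5DD.
0xC5DD = 50653.

50653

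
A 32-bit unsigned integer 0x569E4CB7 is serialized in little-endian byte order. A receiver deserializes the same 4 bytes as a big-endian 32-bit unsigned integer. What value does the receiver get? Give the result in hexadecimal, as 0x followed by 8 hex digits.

Stored little-endian, the bytes at ascending addresses are B7 4C 9E 56.
Read back as big-endian, the last byte is least significant, giving 0xB74C9E56.

0xB74C9E56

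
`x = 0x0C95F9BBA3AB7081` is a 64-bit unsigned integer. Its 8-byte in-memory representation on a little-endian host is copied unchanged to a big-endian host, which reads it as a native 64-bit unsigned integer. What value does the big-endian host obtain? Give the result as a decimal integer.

9327143548006012172

Stored little-endian, the bytes at ascending addresses are 81 70 AB A3 BB F9 95 0C.
Read back as big-endian, the last byte is least significant, giving 0x8170ABA3BBF9950C.
0x8170ABA3BBF9950C = 9327143548006012172.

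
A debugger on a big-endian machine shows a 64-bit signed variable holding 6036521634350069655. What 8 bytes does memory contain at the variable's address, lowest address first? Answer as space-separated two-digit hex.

53 C6 08 71 8E 65 77 97

6036521634350069655 in hexadecimal, padded to 64 bits, is 0x53C608718E657797.
Split into bytes (most-significant first): 53 C6 08 71 8E 65 77 97.
Big-endian stores the most-significant byte at the lowest address.
So the memory order matches the most-significant-first order: 53 C6 08 71 8E 65 77 97.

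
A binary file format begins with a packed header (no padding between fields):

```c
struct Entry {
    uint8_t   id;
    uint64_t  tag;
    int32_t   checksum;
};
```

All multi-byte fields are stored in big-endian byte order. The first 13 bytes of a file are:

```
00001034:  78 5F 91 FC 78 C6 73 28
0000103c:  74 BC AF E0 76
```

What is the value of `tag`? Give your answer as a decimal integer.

6886562900881909876

`tag` follows `id` (1 byte), so it starts at byte offset 1 and occupies 8 bytes.
Bytes at offsets 1..8: 5F 91 FC 78 C6 73 28 74.
Big-endian stores the most-significant byte at the lowest address.
The bytes are already most-significant first: 0x5F91FC78C6732874.
0x5F91FC78C6732874 = 6886562900881909876.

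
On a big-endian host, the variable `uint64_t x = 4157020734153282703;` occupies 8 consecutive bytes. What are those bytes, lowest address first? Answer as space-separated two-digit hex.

39 B0 B4 55 37 23 D4 8F

4157020734153282703 in hexadecimal, padded to 64 bits, is 0x39B0B4553723D48F.
Split into bytes (most-significant first): 39 B0 B4 55 37 23 D4 8F.
Big-endian: lowest address holds the most-significant byte.
So the memory order matches the most-significant-first order: 39 B0 B4 55 37 23 D4 8F.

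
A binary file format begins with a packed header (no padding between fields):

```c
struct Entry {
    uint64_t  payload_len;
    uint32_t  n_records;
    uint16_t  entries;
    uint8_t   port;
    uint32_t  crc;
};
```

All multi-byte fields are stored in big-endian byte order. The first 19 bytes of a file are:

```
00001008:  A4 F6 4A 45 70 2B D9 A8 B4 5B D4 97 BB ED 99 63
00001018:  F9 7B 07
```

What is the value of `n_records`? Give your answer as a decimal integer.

`n_records` follows `payload_len` (8 bytes), so it starts at byte offset 8 and occupies 4 bytes.
Bytes at offsets 8..11: B4 5B D4 97.
Big-endian: lowest address holds the most-significant byte.
The bytes are already most-significant first: 0xB45BD497.
0xB45BD497 = 3025917079.

3025917079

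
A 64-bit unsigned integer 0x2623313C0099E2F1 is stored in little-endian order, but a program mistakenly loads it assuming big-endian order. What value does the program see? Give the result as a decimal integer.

17429661734166143782

Stored little-endian, the bytes at ascending addresses are F1 E2 99 00 3C 31 23 26.
Read back as big-endian, the last byte is least significant, giving 0xF1E299003C312326.
0xF1E299003C312326 = 17429661734166143782.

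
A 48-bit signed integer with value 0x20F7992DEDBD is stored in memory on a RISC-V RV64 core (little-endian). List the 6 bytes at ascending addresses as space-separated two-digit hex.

BD ED 2D 99 F7 20

Split into bytes (most-significant first): 20 F7 99 2D ED BD.
Little-endian: lowest address holds the least-significant byte.
So at ascending addresses the bytes are BD ED 2D 99 F7 20.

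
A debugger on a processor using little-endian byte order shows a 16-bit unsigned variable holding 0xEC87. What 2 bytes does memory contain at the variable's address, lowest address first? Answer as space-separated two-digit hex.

Split into bytes (most-significant first): EC 87.
Little-endian: lowest address holds the least-significant byte.
So at ascending addresses the bytes are 87 EC.

87 EC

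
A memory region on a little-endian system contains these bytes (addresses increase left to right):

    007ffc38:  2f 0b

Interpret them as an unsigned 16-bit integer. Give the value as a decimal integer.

Little-endian: lowest address holds the least-significant byte.
Reassemble most-significant byte first: 0B 2F → 0x0B2F.
0x0B2F = 2863.

2863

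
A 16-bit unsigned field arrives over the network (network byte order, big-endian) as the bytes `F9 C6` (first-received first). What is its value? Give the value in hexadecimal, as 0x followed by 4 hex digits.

In big-endian order the high byte comes first in memory.
The bytes are already most-significant first: 0xF9C6.

0xF9C6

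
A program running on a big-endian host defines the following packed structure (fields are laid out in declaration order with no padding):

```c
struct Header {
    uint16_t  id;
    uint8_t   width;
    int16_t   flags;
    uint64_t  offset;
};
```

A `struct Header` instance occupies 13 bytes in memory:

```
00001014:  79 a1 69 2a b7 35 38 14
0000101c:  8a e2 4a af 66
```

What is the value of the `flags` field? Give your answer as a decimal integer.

`flags` follows `id` (2 B), `width` (1 B), so it starts at offset 2 + 1 = 3 and occupies 2 bytes.
Bytes at offsets 3..4: 2A B7.
Big-endian stores the most-significant byte at the lowest address.
The bytes are already most-significant first: 0x2AB7.
0x2AB7 = 10935.

10935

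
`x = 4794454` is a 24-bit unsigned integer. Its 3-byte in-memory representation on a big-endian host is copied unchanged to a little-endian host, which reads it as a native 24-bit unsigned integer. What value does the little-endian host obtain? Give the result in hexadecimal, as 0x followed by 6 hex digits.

4794454 in 24-bit hexadecimal is 0x492856.
Stored big-endian, the bytes at ascending addresses are 49 28 56.
Read back as little-endian, the first byte is least significant, giving 0x562849.

0x562849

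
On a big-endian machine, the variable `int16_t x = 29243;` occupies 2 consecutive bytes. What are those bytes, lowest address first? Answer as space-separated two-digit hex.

29243 in hexadecimal, padded to 16 bits, is 0x723B.
Split into bytes (most-significant first): 72 3B.
Big-endian stores the most-significant byte at the lowest address.
So the memory order matches the most-significant-first order: 72 3B.

72 3B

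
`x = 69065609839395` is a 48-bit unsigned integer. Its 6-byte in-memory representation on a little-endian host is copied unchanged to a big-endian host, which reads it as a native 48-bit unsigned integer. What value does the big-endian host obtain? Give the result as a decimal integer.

38496405803070

69065609839395 in 48-bit hexadecimal is 0x3ED097240323.
Stored little-endian, the bytes at ascending addresses are 23 03 24 97 D0 3E.
Read back as big-endian, the last byte is least significant, giving 0x23032497D03E.
0x23032497D03E = 38496405803070.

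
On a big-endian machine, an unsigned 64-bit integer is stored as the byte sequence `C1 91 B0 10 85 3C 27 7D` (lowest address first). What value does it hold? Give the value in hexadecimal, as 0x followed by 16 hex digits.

Big-endian: lowest address holds the most-significant byte.
The bytes are already most-significant first: 0xC191B010853C277D.

0xC191B010853C277D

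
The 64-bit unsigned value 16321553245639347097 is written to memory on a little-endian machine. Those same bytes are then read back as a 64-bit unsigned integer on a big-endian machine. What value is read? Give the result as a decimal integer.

11028178163779666402

16321553245639347097 in 64-bit hexadecimal is 0xE281CE339CF50B99.
Stored little-endian, the bytes at ascending addresses are 99 0B F5 9C 33 CE 81 E2.
Read back as big-endian, the last byte is least significant, giving 0x990BF59C33CE81E2.
0x990BF59C33CE81E2 = 11028178163779666402.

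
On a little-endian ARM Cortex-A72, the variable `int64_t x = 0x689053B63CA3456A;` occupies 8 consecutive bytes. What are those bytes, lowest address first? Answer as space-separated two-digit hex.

Split into bytes (most-significant first): 68 90 53 B6 3C A3 45 6A.
Little-endian: lowest address holds the least-significant byte.
So at ascending addresses the bytes are 6A 45 A3 3C B6 53 90 68.

6A 45 A3 3C B6 53 90 68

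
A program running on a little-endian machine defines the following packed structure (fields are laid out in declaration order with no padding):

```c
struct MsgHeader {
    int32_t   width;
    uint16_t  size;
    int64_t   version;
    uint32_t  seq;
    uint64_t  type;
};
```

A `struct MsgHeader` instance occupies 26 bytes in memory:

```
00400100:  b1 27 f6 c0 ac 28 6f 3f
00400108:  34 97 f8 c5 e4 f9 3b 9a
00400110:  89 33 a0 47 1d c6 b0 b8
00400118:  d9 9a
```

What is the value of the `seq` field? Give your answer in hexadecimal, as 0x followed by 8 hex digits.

0x33899A3B

`seq` follows `width` (4 B), `size` (2 B), `version` (8 B), so it starts at offset 4 + 2 + 8 = 14 and occupies 4 bytes.
Bytes at offsets 14..17: 3B 9A 89 33.
Little-endian: lowest address holds the least-significant byte.
Reassemble most-significant byte first: 33 89 9A 3B → 0x33899A3B.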